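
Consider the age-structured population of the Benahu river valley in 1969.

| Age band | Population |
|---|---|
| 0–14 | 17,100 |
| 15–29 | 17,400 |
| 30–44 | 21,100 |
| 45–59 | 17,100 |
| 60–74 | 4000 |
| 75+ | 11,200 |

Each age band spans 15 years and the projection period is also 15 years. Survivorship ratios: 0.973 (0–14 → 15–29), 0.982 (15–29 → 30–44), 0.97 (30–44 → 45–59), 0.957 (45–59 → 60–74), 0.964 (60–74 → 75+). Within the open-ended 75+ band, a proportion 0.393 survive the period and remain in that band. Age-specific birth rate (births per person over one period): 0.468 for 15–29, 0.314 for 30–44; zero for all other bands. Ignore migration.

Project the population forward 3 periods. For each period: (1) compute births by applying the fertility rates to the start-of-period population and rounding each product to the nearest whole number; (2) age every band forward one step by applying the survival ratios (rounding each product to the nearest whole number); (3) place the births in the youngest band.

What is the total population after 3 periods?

(Bands numbered youngest = 1 to oldest = 6.)
Period 1.
Births: 17400 * 0.468 = 8143 ; 21100 * 0.314 = 6625 → 14768
Band 2: 17100 * 0.973 = 16638
Band 3: 17400 * 0.982 = 17087
Band 4: 21100 * 0.97 = 20467
Band 5: 17100 * 0.957 = 16365
Band 6: 4000 * 0.964 + 11200 * 0.393 = 3856 + 4402 = 8258
Giving 14768 / 16638 / 17087 / 20467 / 16365 / 8258.
Period 2.
Births: 16638 * 0.468 = 7787 ; 17087 * 0.314 = 5365 → 13152
Band 2: 14768 * 0.973 = 14369
Band 3: 16638 * 0.982 = 16339
Band 4: 17087 * 0.97 = 16574
Band 5: 20467 * 0.957 = 19587
Band 6: 16365 * 0.964 + 8258 * 0.393 = 15776 + 3245 = 19021
Giving 13152 / 14369 / 16339 / 16574 / 19587 / 19021.
Period 3.
Births: 14369 * 0.468 = 6725 ; 16339 * 0.314 = 5130 → 11855
Band 2: 13152 * 0.973 = 12797
Band 3: 14369 * 0.982 = 14110
Band 4: 16339 * 0.97 = 15849
Band 5: 16574 * 0.957 = 15861
Band 6: 19587 * 0.964 + 19021 * 0.393 = 18882 + 7475 = 26357
Giving 11855 / 12797 / 14110 / 15849 / 15861 / 26357.
Total after period 3: 11855 + 12797 + 14110 + 15849 + 15861 + 26357 = 96829

96829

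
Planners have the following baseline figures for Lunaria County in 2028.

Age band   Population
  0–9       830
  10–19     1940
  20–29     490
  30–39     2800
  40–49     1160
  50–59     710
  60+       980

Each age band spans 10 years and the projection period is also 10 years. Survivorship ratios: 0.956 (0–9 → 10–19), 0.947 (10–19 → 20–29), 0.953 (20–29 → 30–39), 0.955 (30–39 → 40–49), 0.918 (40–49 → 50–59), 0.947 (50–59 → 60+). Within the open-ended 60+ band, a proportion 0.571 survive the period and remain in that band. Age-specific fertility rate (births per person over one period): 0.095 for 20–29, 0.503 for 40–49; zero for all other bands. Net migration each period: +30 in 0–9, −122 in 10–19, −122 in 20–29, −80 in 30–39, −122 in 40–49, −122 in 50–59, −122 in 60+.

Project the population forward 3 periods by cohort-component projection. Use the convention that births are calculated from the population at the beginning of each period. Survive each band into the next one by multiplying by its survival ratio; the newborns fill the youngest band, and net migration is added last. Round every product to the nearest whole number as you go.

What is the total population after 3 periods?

After projecting period 1:
Births: 490 × 0.095 = 47  |  1160 × 0.503 = 583 — total 630
10–19: 830 × 0.956 = 793
20–29: 1940 × 0.947 = 1837
30–39: 490 × 0.953 = 467
40–49: 2800 × 0.955 = 2674
50–59: 1160 × 0.918 = 1065
60+: 710 × 0.947 + 980 × 0.571 = 672 + 560 = 1232
Net migration: 0–9 + 30 → 660; 10–19 − 122 → 671; 20–29 − 122 → 1715; 30–39 − 80 → 387; 40–49 − 122 → 2552; 50–59 − 122 → 943; 60+ − 122 → 1110
Giving 660 / 671 / 1715 / 387 / 2552 / 943 / 1110.
After projecting period 2:
Births: 1715 × 0.095 = 163  |  2552 × 0.503 = 1284 — total 1447
10–19: 660 × 0.956 = 631
20–29: 671 × 0.947 = 635
30–39: 1715 × 0.953 = 1634
40–49: 387 × 0.955 = 370
50–59: 2552 × 0.918 = 2343
60+: 943 × 0.947 + 1110 × 0.571 = 893 + 634 = 1527
Net migration: 0–9 + 30 → 1477; 10–19 − 122 → 509; 20–29 − 122 → 513; 30–39 − 80 → 1554; 40–49 − 122 → 248; 50–59 − 122 → 2221; 60+ − 122 → 1405
Giving 1477 / 509 / 513 / 1554 / 248 / 2221 / 1405.
After projecting period 3:
Births: 513 × 0.095 = 49  |  248 × 0.503 = 125 — total 174
10–19: 1477 × 0.956 = 1412
20–29: 509 × 0.947 = 482
30–39: 513 × 0.953 = 489
40–49: 1554 × 0.955 = 1484
50–59: 248 × 0.918 = 228
60+: 2221 × 0.947 + 1405 × 0.571 = 2103 + 802 = 2905
Net migration: 0–9 + 30 → 204; 10–19 − 122 → 1290; 20–29 − 122 → 360; 30–39 − 80 → 409; 40–49 − 122 → 1362; 50–59 − 122 → 106; 60+ − 122 → 2783
Giving 204 / 1290 / 360 / 409 / 1362 / 106 / 2783.
Total after period 3: 204 + 1290 + 360 + 409 + 1362 + 106 + 2783 = 6514

6514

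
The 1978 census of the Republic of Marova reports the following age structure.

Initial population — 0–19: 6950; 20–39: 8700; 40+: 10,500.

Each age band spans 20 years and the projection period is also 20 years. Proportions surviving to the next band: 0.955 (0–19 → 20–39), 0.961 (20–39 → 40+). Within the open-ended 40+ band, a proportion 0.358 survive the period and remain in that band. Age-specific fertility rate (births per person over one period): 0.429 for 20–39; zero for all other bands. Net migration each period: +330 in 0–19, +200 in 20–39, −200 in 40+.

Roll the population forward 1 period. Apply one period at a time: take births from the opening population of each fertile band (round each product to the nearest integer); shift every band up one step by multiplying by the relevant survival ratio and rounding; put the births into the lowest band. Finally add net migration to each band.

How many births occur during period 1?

3732

(Groups numbered youngest = 1 to oldest = 3.)
Period 1:
Births: 8700 * 0.429 = 3732
Group 2: 6950 * 0.955 = 6637
Group 3: 8700 * 0.961 + 10500 * 0.358 = 8361 + 3759 = 12120
Net migration: Group 1 + 330 → 4062; Group 2 + 200 → 6837; Group 3 − 200 → 11920
Population now: 0–19=4062, 20–39=6837, 40+=11920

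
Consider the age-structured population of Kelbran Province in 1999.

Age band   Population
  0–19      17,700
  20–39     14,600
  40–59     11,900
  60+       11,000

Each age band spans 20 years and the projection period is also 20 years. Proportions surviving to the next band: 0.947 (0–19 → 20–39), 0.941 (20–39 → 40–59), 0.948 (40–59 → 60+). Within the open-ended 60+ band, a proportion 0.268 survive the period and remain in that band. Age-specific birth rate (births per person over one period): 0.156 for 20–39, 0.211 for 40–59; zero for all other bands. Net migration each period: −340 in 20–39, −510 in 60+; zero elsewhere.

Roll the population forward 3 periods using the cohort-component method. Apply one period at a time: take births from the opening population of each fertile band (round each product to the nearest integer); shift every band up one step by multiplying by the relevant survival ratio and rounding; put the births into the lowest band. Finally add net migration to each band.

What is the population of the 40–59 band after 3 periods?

3947

After projecting period 1:
Births: 14600 × 0.156 = 2278 ; 11900 × 0.211 = 2511 — total 4789
20–39: 17700 × 0.947 = 16762
40–59: 14600 × 0.941 = 13739
60+: 11900 × 0.948 + 11000 × 0.268 = 11281 + 2948 = 14229
Net migration: 20–39 − 340 → 16422; 60+ − 510 → 13719
End of period: [4789, 16422, 13739, 13719]
After projecting period 2:
Births: 16422 × 0.156 = 2562 ; 13739 × 0.211 = 2899 — total 5461
20–39: 4789 × 0.947 = 4535
40–59: 16422 × 0.941 = 15453
60+: 13739 × 0.948 + 13719 × 0.268 = 13025 + 3677 = 16702
Net migration: 20–39 − 340 → 4195; 60+ − 510 → 16192
End of period: [5461, 4195, 15453, 16192]
After projecting period 3:
Births: 4195 × 0.156 = 654 ; 15453 × 0.211 = 3261 — total 3915
20–39: 5461 × 0.947 = 5172
40–59: 4195 × 0.941 = 3947
60+: 15453 × 0.948 + 16192 × 0.268 = 14649 + 4339 = 18988
Net migration: 20–39 − 340 → 4832; 60+ − 510 → 18478
End of period: [3915, 4832, 3947, 18478]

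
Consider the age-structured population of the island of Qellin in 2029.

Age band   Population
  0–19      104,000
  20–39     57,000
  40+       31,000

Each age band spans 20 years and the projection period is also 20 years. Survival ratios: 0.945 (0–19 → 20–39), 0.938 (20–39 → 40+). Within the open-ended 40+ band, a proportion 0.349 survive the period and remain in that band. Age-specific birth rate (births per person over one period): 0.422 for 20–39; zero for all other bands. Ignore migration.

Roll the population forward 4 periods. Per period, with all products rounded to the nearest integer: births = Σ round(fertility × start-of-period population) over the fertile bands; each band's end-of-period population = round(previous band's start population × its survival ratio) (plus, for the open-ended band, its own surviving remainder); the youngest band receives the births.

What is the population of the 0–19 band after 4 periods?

Call the bands 1 to 3, youngest first.
[period 1]
Births: 57000 × 0.422 = 24054
Band 2: 104000 × 0.945 = 98280
Band 3: 57000 × 0.938 + 31000 × 0.349 = 53466 + 10819 = 64285
Giving 24054 / 98280 / 64285.
[period 2]
Births: 98280 × 0.422 = 41474
Band 2: 24054 × 0.945 = 22731
Band 3: 98280 × 0.938 + 64285 × 0.349 = 92187 + 22435 = 114622
Giving 41474 / 22731 / 114622.
[period 3]
Births: 22731 × 0.422 = 9592
Band 2: 41474 × 0.945 = 39193
Band 3: 22731 × 0.938 + 114622 × 0.349 = 21322 + 40003 = 61325
Giving 9592 / 39193 / 61325.
[period 4]
Births: 39193 × 0.422 = 16539
Band 2: 9592 × 0.945 = 9064
Band 3: 39193 × 0.938 + 61325 × 0.349 = 36763 + 21402 = 58165
Giving 16539 / 9064 / 58165.

16539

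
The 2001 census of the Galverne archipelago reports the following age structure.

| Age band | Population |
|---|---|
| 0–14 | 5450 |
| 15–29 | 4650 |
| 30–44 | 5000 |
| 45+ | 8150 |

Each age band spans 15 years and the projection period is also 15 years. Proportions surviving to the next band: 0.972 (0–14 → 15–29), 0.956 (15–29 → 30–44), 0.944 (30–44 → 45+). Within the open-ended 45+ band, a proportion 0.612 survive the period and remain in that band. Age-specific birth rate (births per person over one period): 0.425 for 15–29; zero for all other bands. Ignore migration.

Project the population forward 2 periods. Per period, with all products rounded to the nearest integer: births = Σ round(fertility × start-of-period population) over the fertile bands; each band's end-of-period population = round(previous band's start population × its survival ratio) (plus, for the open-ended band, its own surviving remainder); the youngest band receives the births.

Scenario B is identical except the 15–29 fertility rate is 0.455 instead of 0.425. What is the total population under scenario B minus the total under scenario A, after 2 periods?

Period 1:
Births: 4650 * 0.425 = 1976
15–29: 5450 * 0.972 = 5297
30–44: 4650 * 0.956 = 4445
45+: 5000 * 0.944 + 8150 * 0.612 = 4720 + 4988 = 9708
End of period: [1976, 5297, 4445, 9708]
Period 2:
Births: 5297 * 0.425 = 2251
15–29: 1976 * 0.972 = 1921
30–44: 5297 * 0.956 = 5064
45+: 4445 * 0.944 + 9708 * 0.612 = 4196 + 5941 = 10137
End of period: [2251, 1921, 5064, 10137]
Scenario A total after 2 periods: 19373
Scenario B projection —
Period 1:
Births: 4650 * 0.455 = 2116
15–29: 5450 * 0.972 = 5297
30–44: 4650 * 0.956 = 4445
45+: 5000 * 0.944 + 8150 * 0.612 = 4720 + 4988 = 9708
End of period: [2116, 5297, 4445, 9708]
Period 2:
Births: 5297 * 0.455 = 2410
15–29: 2116 * 0.972 = 2057
30–44: 5297 * 0.956 = 5064
45+: 4445 * 0.944 + 9708 * 0.612 = 4196 + 5941 = 10137
End of period: [2410, 2057, 5064, 10137]
Scenario B total after 2 periods: 19668
Difference B − A = 19668 − 19373 = 295

295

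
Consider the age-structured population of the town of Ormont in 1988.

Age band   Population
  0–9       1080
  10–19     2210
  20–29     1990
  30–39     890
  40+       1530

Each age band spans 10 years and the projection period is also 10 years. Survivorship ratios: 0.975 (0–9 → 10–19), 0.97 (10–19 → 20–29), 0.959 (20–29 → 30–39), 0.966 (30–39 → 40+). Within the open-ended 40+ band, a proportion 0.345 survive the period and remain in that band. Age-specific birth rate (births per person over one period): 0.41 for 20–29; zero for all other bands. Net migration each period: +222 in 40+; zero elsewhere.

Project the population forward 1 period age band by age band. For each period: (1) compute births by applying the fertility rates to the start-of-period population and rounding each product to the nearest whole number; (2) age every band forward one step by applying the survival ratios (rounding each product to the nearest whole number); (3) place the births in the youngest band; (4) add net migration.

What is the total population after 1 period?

Let band 1 be 0–9 through band 5 = 40+.
Period 1.
Births: 1990 × 0.41 = 816
Band 2: 1080 × 0.975 = 1053
Band 3: 2210 × 0.97 = 2144
Band 4: 1990 × 0.959 = 1908
Band 5: 890 × 0.966 + 1530 × 0.345 = 860 + 528 = 1388
Net migration: Band 5 + 222 → 1610
End of period: [816, 1053, 2144, 1908, 1610]
Total after period 1: 816 + 1053 + 2144 + 1908 + 1610 = 7531

7531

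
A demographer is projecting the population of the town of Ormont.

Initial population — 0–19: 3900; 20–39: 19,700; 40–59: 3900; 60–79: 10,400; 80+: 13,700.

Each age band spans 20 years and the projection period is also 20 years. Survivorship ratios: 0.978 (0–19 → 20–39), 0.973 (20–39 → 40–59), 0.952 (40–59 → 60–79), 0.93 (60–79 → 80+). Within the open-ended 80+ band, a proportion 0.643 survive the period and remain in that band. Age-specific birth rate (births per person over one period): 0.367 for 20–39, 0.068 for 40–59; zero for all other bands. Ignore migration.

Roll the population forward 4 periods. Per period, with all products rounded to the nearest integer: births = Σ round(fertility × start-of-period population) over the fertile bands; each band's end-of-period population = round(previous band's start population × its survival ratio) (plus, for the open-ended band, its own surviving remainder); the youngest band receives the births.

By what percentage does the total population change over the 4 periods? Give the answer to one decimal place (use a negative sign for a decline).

After projecting period 1:
Births: 19700 × 0.367 = 7230, 3900 × 0.068 = 265 → 7495
20–39: 3900 × 0.978 = 3814
40–59: 19700 × 0.973 = 19168
60–79: 3900 × 0.952 = 3713
80+: 10400 × 0.93 + 13700 × 0.643 = 9672 + 8809 = 18481
Giving 7495 / 3814 / 19168 / 3713 / 18481.
After projecting period 2:
Births: 3814 × 0.367 = 1400, 19168 × 0.068 = 1303 → 2703
20–39: 7495 × 0.978 = 7330
40–59: 3814 × 0.973 = 3711
60–79: 19168 × 0.952 = 18248
80+: 3713 × 0.93 + 18481 × 0.643 = 3453 + 11883 = 15336
Giving 2703 / 7330 / 3711 / 18248 / 15336.
After projecting period 3:
Births: 7330 × 0.367 = 2690, 3711 × 0.068 = 252 → 2942
20–39: 2703 × 0.978 = 2644
40–59: 7330 × 0.973 = 7132
60–79: 3711 × 0.952 = 3533
80+: 18248 × 0.93 + 15336 × 0.643 = 16971 + 9861 = 26832
Giving 2942 / 2644 / 7132 / 3533 / 26832.
After projecting period 4:
Births: 2644 × 0.367 = 970, 7132 × 0.068 = 485 → 1455
20–39: 2942 × 0.978 = 2877
40–59: 2644 × 0.973 = 2573
60–79: 7132 × 0.952 = 6790
80+: 3533 × 0.93 + 26832 × 0.643 = 3286 + 17253 = 20539
Giving 1455 / 2877 / 2573 / 6790 / 20539.
Total: 51600 → 34234; change = -17366; percentage change = -33.7%

-33.7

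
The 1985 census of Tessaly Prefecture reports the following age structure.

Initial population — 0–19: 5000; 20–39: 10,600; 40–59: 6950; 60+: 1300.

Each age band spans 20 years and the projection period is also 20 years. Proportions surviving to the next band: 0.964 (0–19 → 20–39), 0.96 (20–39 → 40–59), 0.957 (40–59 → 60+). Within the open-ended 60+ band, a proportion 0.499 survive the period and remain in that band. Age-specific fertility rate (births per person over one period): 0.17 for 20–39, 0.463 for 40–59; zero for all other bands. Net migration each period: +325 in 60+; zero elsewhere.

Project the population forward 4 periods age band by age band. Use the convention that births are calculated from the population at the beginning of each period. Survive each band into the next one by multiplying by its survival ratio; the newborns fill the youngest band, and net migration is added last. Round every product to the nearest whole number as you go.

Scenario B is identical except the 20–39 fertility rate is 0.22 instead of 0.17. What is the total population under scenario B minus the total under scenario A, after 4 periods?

[period 1]
Births: 10600 × 0.17 = 1802, 6950 × 0.463 = 3218 → total 5020
20–39: 5000 × 0.964 = 4820
40–59: 10600 × 0.96 = 10176
60+: 6950 × 0.957 + 1300 × 0.499 = 6651 + 649 = 7300
Net migration: 60+ + 325 → 7625
End of period: [5020, 4820, 10176, 7625]
[period 2]
Births: 4820 × 0.17 = 819, 10176 × 0.463 = 4711 → total 5530
20–39: 5020 × 0.964 = 4839
40–59: 4820 × 0.96 = 4627
60+: 10176 × 0.957 + 7625 × 0.499 = 9738 + 3805 = 13543
Net migration: 60+ + 325 → 13868
End of period: [5530, 4839, 4627, 13868]
[period 3]
Births: 4839 × 0.17 = 823, 4627 × 0.463 = 2142 → total 2965
20–39: 5530 × 0.964 = 5331
40–59: 4839 × 0.96 = 4645
60+: 4627 × 0.957 + 13868 × 0.499 = 4428 + 6920 = 11348
Net migration: 60+ + 325 → 11673
End of period: [2965, 5331, 4645, 11673]
[period 4]
Births: 5331 × 0.17 = 906, 4645 × 0.463 = 2151 → total 3057
20–39: 2965 × 0.964 = 2858
40–59: 5331 × 0.96 = 5118
60+: 4645 × 0.957 + 11673 × 0.499 = 4445 + 5825 = 10270
Net migration: 60+ + 325 → 10595
End of period: [3057, 2858, 5118, 10595]
Scenario A total after 4 periods: 21628
Scenario B projection —
[period 1]
Births: 10600 × 0.22 = 2332, 6950 × 0.463 = 3218 → total 5550
20–39: 5000 × 0.964 = 4820
40–59: 10600 × 0.96 = 10176
60+: 6950 × 0.957 + 1300 × 0.499 = 6651 + 649 = 7300
Net migration: 60+ + 325 → 7625
End of period: [5550, 4820, 10176, 7625]
[period 2]
Births: 4820 × 0.22 = 1060, 10176 × 0.463 = 4711 → total 5771
20–39: 5550 × 0.964 = 5350
40–59: 4820 × 0.96 = 4627
60+: 10176 × 0.957 + 7625 × 0.499 = 9738 + 3805 = 13543
Net migration: 60+ + 325 → 13868
End of period: [5771, 5350, 4627, 13868]
[period 3]
Births: 5350 × 0.22 = 1177, 4627 × 0.463 = 2142 → total 3319
20–39: 5771 × 0.964 = 5563
40–59: 5350 × 0.96 = 5136
60+: 4627 × 0.957 + 13868 × 0.499 = 4428 + 6920 = 11348
Net migration: 60+ + 325 → 11673
End of period: [3319, 5563, 5136, 11673]
[period 4]
Births: 5563 × 0.22 = 1224, 5136 × 0.463 = 2378 → total 3602
20–39: 3319 × 0.964 = 3200
40–59: 5563 × 0.96 = 5340
60+: 5136 × 0.957 + 11673 × 0.499 = 4915 + 5825 = 10740
Net migration: 60+ + 325 → 11065
End of period: [3602, 3200, 5340, 11065]
Scenario B total after 4 periods: 23207
Difference B − A = 23207 − 21628 = 1579

1579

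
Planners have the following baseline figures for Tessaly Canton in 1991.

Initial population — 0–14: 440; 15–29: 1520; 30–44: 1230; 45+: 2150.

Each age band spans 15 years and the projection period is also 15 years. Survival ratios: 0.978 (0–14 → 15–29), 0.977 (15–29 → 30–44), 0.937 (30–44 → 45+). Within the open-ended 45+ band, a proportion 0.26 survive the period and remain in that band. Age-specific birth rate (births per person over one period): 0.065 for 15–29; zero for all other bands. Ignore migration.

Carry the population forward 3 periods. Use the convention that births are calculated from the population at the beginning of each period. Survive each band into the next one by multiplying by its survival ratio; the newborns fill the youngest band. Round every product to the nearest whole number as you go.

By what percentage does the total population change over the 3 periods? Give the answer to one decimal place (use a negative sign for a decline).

[period 1]
Births: 1520 × 0.065 = 99
15–29: 440 × 0.978 = 430
30–44: 1520 × 0.977 = 1485
45+: 1230 × 0.937 + 2150 × 0.26 = 1153 + 559 = 1712
End of period: [99, 430, 1485, 1712]
[period 2]
Births: 430 × 0.065 = 28
15–29: 99 × 0.978 = 97
30–44: 430 × 0.977 = 420
45+: 1485 × 0.937 + 1712 × 0.26 = 1391 + 445 = 1836
End of period: [28, 97, 420, 1836]
[period 3]
Births: 97 × 0.065 = 6
15–29: 28 × 0.978 = 27
30–44: 97 × 0.977 = 95
45+: 420 × 0.937 + 1836 × 0.26 = 394 + 477 = 871
End of period: [6, 27, 95, 871]
Total: 5340 → 999; change = -4341; percentage change = -81.3%

-81.3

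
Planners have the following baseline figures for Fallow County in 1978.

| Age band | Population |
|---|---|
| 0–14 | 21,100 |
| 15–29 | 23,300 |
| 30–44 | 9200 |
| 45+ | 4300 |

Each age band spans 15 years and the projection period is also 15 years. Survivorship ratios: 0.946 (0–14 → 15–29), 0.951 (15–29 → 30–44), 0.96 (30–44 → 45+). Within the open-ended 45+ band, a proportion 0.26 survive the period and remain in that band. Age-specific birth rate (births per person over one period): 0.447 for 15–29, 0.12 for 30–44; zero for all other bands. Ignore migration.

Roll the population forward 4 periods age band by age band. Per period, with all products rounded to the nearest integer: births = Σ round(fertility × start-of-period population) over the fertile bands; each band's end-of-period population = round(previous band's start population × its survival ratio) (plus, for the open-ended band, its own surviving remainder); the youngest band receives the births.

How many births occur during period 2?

— Period 1 —
Births: 23300 * 0.447 = 10415 ; 9200 * 0.12 = 1104 → 11519
15–29: 21100 * 0.946 = 19961
30–44: 23300 * 0.951 = 22158
45+: 9200 * 0.96 + 4300 * 0.26 = 8832 + 1118 = 9950
Giving 11519 / 19961 / 22158 / 9950.
— Period 2 —
Births: 19961 * 0.447 = 8923 ; 22158 * 0.12 = 2659 → 11582
15–29: 11519 * 0.946 = 10897
30–44: 19961 * 0.951 = 18983
45+: 22158 * 0.96 + 9950 * 0.26 = 21272 + 2587 = 23859
Giving 11582 / 10897 / 18983 / 23859.

11582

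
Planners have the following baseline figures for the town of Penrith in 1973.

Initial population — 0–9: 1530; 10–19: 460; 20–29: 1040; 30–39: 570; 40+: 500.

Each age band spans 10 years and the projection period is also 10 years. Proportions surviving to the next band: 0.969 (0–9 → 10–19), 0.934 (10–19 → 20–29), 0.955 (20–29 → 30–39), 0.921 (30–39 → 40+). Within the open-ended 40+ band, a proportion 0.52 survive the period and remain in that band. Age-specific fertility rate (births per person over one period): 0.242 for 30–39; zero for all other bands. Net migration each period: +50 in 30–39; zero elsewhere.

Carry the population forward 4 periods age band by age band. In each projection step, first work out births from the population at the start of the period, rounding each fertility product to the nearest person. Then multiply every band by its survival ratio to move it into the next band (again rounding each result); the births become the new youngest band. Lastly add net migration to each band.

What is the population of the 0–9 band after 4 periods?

332

— Period 1 —
Births: 570 × 0.242 = 138
10–19: 1530 × 0.969 = 1483
20–29: 460 × 0.934 = 430
30–39: 1040 × 0.955 = 993
40+: 570 × 0.921 + 500 × 0.52 = 525 + 260 = 785
Net migration: 30–39 + 50 → 1043
Population now: 0–9=138, 10–19=1483, 20–29=430, 30–39=1043, 40+=785
— Period 2 —
Births: 1043 × 0.242 = 252
10–19: 138 × 0.969 = 134
20–29: 1483 × 0.934 = 1385
30–39: 430 × 0.955 = 411
40+: 1043 × 0.921 + 785 × 0.52 = 961 + 408 = 1369
Net migration: 30–39 + 50 → 461
Population now: 0–9=252, 10–19=134, 20–29=1385, 30–39=461, 40+=1369
— Period 3 —
Births: 461 × 0.242 = 112
10–19: 252 × 0.969 = 244
20–29: 134 × 0.934 = 125
30–39: 1385 × 0.955 = 1323
40+: 461 × 0.921 + 1369 × 0.52 = 425 + 712 = 1137
Net migration: 30–39 + 50 → 1373
Population now: 0–9=112, 10–19=244, 20–29=125, 30–39=1373, 40+=1137
— Period 4 —
Births: 1373 × 0.242 = 332
10–19: 112 × 0.969 = 109
20–29: 244 × 0.934 = 228
30–39: 125 × 0.955 = 119
40+: 1373 × 0.921 + 1137 × 0.52 = 1265 + 591 = 1856
Net migration: 30–39 + 50 → 169
Population now: 0–9=332, 10–19=109, 20–29=228, 30–39=169, 40+=1856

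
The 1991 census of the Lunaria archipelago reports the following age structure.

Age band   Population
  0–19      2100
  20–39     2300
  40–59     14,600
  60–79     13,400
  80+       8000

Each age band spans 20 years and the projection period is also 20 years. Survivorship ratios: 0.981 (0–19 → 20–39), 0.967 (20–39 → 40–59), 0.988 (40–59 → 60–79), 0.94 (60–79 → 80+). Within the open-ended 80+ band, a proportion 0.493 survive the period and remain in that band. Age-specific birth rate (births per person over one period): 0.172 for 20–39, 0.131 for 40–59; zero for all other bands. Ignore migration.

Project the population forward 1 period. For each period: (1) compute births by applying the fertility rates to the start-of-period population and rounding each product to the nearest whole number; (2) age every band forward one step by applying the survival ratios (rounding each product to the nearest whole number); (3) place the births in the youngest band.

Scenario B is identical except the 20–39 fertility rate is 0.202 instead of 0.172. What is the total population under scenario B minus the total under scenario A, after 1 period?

(Groups numbered youngest = 1 to oldest = 5.)
After projecting period 1:
Births: 2300 × 0.172 = 396 ; 14600 × 0.131 = 1913 — total 2309
Group 2: 2100 × 0.981 = 2060
Group 3: 2300 × 0.967 = 2224
Group 4: 14600 × 0.988 = 14425
Group 5: 13400 × 0.94 + 8000 × 0.493 = 12596 + 3944 = 16540
Giving 2309 / 2060 / 2224 / 14425 / 16540.
Scenario A total after 1 period: 37558
Scenario B projection —
After projecting period 1:
Births: 2300 × 0.202 = 465 ; 14600 × 0.131 = 1913 — total 2378
Group 2: 2100 × 0.981 = 2060
Group 3: 2300 × 0.967 = 2224
Group 4: 14600 × 0.988 = 14425
Group 5: 13400 × 0.94 + 8000 × 0.493 = 12596 + 3944 = 16540
Giving 2378 / 2060 / 2224 / 14425 / 16540.
Scenario B total after 1 period: 37627
Difference B − A = 37627 − 37558 = 69

69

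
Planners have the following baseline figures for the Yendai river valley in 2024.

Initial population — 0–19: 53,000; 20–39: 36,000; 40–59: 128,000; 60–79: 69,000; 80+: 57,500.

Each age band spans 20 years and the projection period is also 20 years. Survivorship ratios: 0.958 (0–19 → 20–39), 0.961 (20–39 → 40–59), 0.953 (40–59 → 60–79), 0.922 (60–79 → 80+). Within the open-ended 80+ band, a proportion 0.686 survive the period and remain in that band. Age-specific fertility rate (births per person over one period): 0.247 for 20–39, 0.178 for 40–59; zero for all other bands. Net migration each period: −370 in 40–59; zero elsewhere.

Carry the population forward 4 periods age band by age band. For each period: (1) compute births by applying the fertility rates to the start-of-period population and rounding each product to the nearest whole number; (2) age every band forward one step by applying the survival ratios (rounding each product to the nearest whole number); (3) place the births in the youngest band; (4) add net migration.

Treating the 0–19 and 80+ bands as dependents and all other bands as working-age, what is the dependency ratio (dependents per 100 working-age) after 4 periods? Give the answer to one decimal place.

Numbering the bands 1..5 from youngest to oldest:
Period 1.
Births: 36000 × 0.247 = 8892, 128000 × 0.178 = 22784 ⇒ total 31676
Band 2: 53000 × 0.958 = 50774
Band 3: 36000 × 0.961 = 34596
Band 4: 128000 × 0.953 = 121984
Band 5: 69000 × 0.922 + 57500 × 0.686 = 63618 + 39445 = 103063
Net migration: Band 3 − 370 → 34226
→ [31676, 50774, 34226, 121984, 103063]
Period 2.
Births: 50774 × 0.247 = 12541, 34226 × 0.178 = 6092 ⇒ total 18633
Band 2: 31676 × 0.958 = 30346
Band 3: 50774 × 0.961 = 48794
Band 4: 34226 × 0.953 = 32617
Band 5: 121984 × 0.922 + 103063 × 0.686 = 112469 + 70701 = 183170
Net migration: Band 3 − 370 → 48424
→ [18633, 30346, 48424, 32617, 183170]
Period 3.
Births: 30346 × 0.247 = 7495, 48424 × 0.178 = 8619 ⇒ total 16114
Band 2: 18633 × 0.958 = 17850
Band 3: 30346 × 0.961 = 29163
Band 4: 48424 × 0.953 = 46148
Band 5: 32617 × 0.922 + 183170 × 0.686 = 30073 + 125655 = 155728
Net migration: Band 3 − 370 → 28793
→ [16114, 17850, 28793, 46148, 155728]
Period 4.
Births: 17850 × 0.247 = 4409, 28793 × 0.178 = 5125 ⇒ total 9534
Band 2: 16114 × 0.958 = 15437
Band 3: 17850 × 0.961 = 17154
Band 4: 28793 × 0.953 = 27440
Band 5: 46148 × 0.922 + 155728 × 0.686 = 42548 + 106829 = 149377
Net migration: Band 3 − 370 → 16784
→ [9534, 15437, 16784, 27440, 149377]
Dependents (band 0–19 + band 80+) = 9534 + 149377 = 158911; working-age = 59661; ratio = 158911/59661 × 100 = 266.4

266.4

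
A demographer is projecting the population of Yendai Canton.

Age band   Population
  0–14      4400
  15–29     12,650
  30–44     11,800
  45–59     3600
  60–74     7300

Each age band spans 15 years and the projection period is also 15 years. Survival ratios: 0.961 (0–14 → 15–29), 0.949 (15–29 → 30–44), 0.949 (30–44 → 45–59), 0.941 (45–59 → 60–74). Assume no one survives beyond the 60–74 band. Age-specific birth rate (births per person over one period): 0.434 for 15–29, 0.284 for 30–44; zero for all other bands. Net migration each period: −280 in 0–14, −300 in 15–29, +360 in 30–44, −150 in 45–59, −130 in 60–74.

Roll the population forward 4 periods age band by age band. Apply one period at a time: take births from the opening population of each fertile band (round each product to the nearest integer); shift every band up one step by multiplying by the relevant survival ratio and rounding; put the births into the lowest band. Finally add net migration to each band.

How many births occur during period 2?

— Period 1 —
Births: 12650 × 0.434 = 5490, 11800 × 0.284 = 3351 → 8841
15–29: 4400 × 0.961 = 4228
30–44: 12650 × 0.949 = 12005
45–59: 11800 × 0.949 = 11198
60–74: 3600 × 0.941 = 3388
Net migration: 0–14 − 280 → 8561; 15–29 − 300 → 3928; 30–44 + 360 → 12365; 45–59 − 150 → 11048; 60–74 − 130 → 3258
Population now: 0–14=8561, 15–29=3928, 30–44=12365, 45–59=11048, 60–74=3258
— Period 2 —
Births: 3928 × 0.434 = 1705, 12365 × 0.284 = 3512 → 5217
15–29: 8561 × 0.961 = 8227
30–44: 3928 × 0.949 = 3728
45–59: 12365 × 0.949 = 11734
60–74: 11048 × 0.941 = 10396
Net migration: 0–14 − 280 → 4937; 15–29 − 300 → 7927; 30–44 + 360 → 4088; 45–59 − 150 → 11584; 60–74 − 130 → 10266
Population now: 0–14=4937, 15–29=7927, 30–44=4088, 45–59=11584, 60–74=10266

5217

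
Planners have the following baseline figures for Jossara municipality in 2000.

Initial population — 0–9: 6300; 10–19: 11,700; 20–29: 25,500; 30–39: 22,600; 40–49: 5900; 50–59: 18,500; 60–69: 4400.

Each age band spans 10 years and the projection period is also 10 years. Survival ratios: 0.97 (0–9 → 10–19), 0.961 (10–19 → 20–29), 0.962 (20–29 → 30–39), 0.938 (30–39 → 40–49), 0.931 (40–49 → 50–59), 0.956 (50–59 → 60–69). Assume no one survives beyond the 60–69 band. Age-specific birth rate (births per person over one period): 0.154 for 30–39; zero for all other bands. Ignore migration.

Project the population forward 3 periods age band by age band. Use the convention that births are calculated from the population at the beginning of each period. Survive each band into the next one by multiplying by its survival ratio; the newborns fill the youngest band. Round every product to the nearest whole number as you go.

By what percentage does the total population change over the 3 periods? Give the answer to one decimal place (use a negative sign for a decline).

-31.9

Numbering the bands 1..7 from youngest to oldest:
Period 1:
Births: 22600 * 0.154 = 3480
Band 2: 6300 * 0.97 = 6111
Band 3: 11700 * 0.961 = 11244
Band 4: 25500 * 0.962 = 24531
Band 5: 22600 * 0.938 = 21199
Band 6: 5900 * 0.931 = 5493
Band 7: 18500 * 0.956 = 17686
Population now: 0–9=3480, 10–19=6111, 20–29=11244, 30–39=24531, 40–49=21199, 50–59=5493, 60–69=17686
Period 2:
Births: 24531 * 0.154 = 3778
Band 2: 3480 * 0.97 = 3376
Band 3: 6111 * 0.961 = 5873
Band 4: 11244 * 0.962 = 10817
Band 5: 24531 * 0.938 = 23010
Band 6: 21199 * 0.931 = 19736
Band 7: 5493 * 0.956 = 5251
Population now: 0–9=3778, 10–19=3376, 20–29=5873, 30–39=10817, 40–49=23010, 50–59=19736, 60–69=5251
Period 3:
Births: 10817 * 0.154 = 1666
Band 2: 3778 * 0.97 = 3665
Band 3: 3376 * 0.961 = 3244
Band 4: 5873 * 0.962 = 5650
Band 5: 10817 * 0.938 = 10146
Band 6: 23010 * 0.931 = 21422
Band 7: 19736 * 0.956 = 18868
Population now: 0–9=1666, 10–19=3665, 20–29=3244, 30–39=5650, 40–49=10146, 50–59=21422, 60–69=18868
Total: 94900 → 64661; change = -30239; percentage change = -31.9%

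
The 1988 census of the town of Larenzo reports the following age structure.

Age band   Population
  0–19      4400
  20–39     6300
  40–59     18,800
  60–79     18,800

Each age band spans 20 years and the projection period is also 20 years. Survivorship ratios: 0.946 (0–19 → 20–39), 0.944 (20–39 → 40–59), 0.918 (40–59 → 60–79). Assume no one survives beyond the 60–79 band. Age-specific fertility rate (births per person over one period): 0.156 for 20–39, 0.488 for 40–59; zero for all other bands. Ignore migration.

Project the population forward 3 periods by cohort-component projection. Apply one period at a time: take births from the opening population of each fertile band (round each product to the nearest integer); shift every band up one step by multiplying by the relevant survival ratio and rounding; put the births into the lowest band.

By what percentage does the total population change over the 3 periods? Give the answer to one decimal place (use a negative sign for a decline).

-59.7

(Bands numbered youngest = 1 to oldest = 4.)
After projecting period 1:
Births: 6300 * 0.156 = 983, 18800 * 0.488 = 9174 → 10157
Band 2: 4400 * 0.946 = 4162
Band 3: 6300 * 0.944 = 5947
Band 4: 18800 * 0.918 = 17258
→ [10157, 4162, 5947, 17258]
After projecting period 2:
Births: 4162 * 0.156 = 649, 5947 * 0.488 = 2902 → 3551
Band 2: 10157 * 0.946 = 9609
Band 3: 4162 * 0.944 = 3929
Band 4: 5947 * 0.918 = 5459
→ [3551, 9609, 3929, 5459]
After projecting period 3:
Births: 9609 * 0.156 = 1499, 3929 * 0.488 = 1917 → 3416
Band 2: 3551 * 0.946 = 3359
Band 3: 9609 * 0.944 = 9071
Band 4: 3929 * 0.918 = 3607
→ [3416, 3359, 9071, 3607]
Total: 48300 → 19453; change = -28847; percentage change = -59.7%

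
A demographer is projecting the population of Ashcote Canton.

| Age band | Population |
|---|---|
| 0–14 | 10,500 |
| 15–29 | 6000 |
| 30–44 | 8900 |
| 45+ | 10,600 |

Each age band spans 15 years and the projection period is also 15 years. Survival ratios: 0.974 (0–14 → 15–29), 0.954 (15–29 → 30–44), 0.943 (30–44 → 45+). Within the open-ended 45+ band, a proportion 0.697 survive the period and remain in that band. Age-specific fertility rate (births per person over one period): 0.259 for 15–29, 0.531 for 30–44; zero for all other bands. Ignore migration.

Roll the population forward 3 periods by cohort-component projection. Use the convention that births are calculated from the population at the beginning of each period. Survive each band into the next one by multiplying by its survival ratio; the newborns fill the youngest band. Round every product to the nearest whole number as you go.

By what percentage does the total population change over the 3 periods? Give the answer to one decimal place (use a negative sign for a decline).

7.7

Period 1.
Births: 6000 × 0.259 = 1554  |  8900 × 0.531 = 4726 → 6280
15–29: 10500 × 0.974 = 10227
30–44: 6000 × 0.954 = 5724
45+: 8900 × 0.943 + 10600 × 0.697 = 8393 + 7388 = 15781
End of period: [6280, 10227, 5724, 15781]
Period 2.
Births: 10227 × 0.259 = 2649  |  5724 × 0.531 = 3039 → 5688
15–29: 6280 × 0.974 = 6117
30–44: 10227 × 0.954 = 9757
45+: 5724 × 0.943 + 15781 × 0.697 = 5398 + 10999 = 16397
End of period: [5688, 6117, 9757, 16397]
Period 3.
Births: 6117 × 0.259 = 1584  |  9757 × 0.531 = 5181 → 6765
15–29: 5688 × 0.974 = 5540
30–44: 6117 × 0.954 = 5836
45+: 9757 × 0.943 + 16397 × 0.697 = 9201 + 11429 = 20630
End of period: [6765, 5540, 5836, 20630]
Total: 36000 → 38771; change = 2771; percentage change = 7.7%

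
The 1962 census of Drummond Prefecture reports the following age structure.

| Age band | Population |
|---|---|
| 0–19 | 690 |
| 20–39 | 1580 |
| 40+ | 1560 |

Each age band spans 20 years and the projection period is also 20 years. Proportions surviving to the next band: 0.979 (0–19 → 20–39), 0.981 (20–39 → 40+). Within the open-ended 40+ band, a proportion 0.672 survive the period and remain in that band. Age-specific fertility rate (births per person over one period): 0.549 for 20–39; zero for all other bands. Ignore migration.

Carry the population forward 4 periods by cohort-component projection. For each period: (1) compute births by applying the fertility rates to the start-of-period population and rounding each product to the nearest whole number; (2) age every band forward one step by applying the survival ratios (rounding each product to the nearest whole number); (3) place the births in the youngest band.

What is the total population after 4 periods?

— Period 1 —
Births: 1580 × 0.549 = 867
20–39: 690 × 0.979 = 676
40+: 1580 × 0.981 + 1560 × 0.672 = 1550 + 1048 = 2598
Population now: 0–19=867, 20–39=676, 40+=2598
— Period 2 —
Births: 676 × 0.549 = 371
20–39: 867 × 0.979 = 849
40+: 676 × 0.981 + 2598 × 0.672 = 663 + 1746 = 2409
Population now: 0–19=371, 20–39=849, 40+=2409
— Period 3 —
Births: 849 × 0.549 = 466
20–39: 371 × 0.979 = 363
40+: 849 × 0.981 + 2409 × 0.672 = 833 + 1619 = 2452
Population now: 0–19=466, 20–39=363, 40+=2452
— Period 4 —
Births: 363 × 0.549 = 199
20–39: 466 × 0.979 = 456
40+: 363 × 0.981 + 2452 × 0.672 = 356 + 1648 = 2004
Population now: 0–19=199, 20–39=456, 40+=2004
Total after period 4: 199 + 456 + 2004 = 2659

2659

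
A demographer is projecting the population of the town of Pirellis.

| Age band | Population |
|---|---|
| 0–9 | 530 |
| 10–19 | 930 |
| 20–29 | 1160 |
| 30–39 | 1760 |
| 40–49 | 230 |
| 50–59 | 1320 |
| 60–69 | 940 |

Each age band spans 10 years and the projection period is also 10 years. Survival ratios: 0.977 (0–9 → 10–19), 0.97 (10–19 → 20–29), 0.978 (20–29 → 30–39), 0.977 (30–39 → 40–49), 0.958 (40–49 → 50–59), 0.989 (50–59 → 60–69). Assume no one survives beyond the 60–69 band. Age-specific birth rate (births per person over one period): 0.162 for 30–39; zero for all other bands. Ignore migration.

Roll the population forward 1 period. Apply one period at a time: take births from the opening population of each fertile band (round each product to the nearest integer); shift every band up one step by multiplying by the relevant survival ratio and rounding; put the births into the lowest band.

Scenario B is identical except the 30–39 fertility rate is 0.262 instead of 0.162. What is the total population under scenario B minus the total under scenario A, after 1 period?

Call the bands 1 to 7, youngest first.
[period 1]
Births: 1760 * 0.162 = 285
Band 2: 530 * 0.977 = 518
Band 3: 930 * 0.97 = 902
Band 4: 1160 * 0.978 = 1134
Band 5: 1760 * 0.977 = 1720
Band 6: 230 * 0.958 = 220
Band 7: 1320 * 0.989 = 1305
Giving 285 / 518 / 902 / 1134 / 1720 / 220 / 1305.
Scenario A total after 1 period: 6084
Scenario B projection —
[period 1]
Births: 1760 * 0.262 = 461
Band 2: 530 * 0.977 = 518
Band 3: 930 * 0.97 = 902
Band 4: 1160 * 0.978 = 1134
Band 5: 1760 * 0.977 = 1720
Band 6: 230 * 0.958 = 220
Band 7: 1320 * 0.989 = 1305
Giving 461 / 518 / 902 / 1134 / 1720 / 220 / 1305.
Scenario B total after 1 period: 6260
Difference B − A = 6260 − 6084 = 176

176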